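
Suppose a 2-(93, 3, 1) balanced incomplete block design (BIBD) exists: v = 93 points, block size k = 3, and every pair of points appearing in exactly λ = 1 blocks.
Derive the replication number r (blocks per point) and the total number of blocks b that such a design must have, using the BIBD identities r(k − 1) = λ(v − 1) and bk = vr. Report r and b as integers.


Any 2-(v, k, λ) BIBD satisfies two necessary conditions:
  (i)  Each point sits in r blocks, and counting incidences through any fixed point gives r(k − 1) = λ(v − 1), so r = λ(v − 1)/(k − 1).
  (ii) Total incidences bk = vr, so b = vr/k.
Step 1: r = λ(v − 1)/(k − 1) = 1·(93 − 1)/(3 − 1) = 1·92/2 = 92/2 = 46.
Step 2: b = vr/k = 93·46/3 = 4278/3 = 1426.
Check integrality: r = 46 ∈ Z ✓, b = 1426 ∈ Z ✓.
(These identities are necessary conditions: they determine r and b for any design with these parameters, but do not by themselves prove that one exists.)

r = 46, b = 1426.


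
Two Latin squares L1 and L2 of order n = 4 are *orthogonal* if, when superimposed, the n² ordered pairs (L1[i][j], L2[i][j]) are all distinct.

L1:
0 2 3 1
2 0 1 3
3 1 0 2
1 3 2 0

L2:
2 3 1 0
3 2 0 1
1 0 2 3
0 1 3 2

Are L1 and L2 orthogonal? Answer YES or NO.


Form the n² = 16 superimposed pairs (L1[i][j], L2[i][j]), row by row (rows and columns indexed from 0):
row 0: (0,2) (2,3) (3,1) (1,0)
row 1: (2,3) (0,2) (1,0) (3,1)
row 2: (3,1) (1,0) (0,2) (2,3)
row 3: (1,0) (3,1) (2,3) (0,2)
Orthogonality requires all 16 pairs distinct.
But the pair (2,3) repeats: cell (0,1) has L1 = 2, L2 = 3, and cell (1,0) has L1 = 2, L2 = 3.
A repeated pair means some other pair never occurs (only 4 distinct pairs out of 16), so the squares are not orthogonal.
Conclusion: NO.

NO


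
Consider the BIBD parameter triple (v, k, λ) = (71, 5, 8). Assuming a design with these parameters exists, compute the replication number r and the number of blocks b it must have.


Any 2-(v, k, λ) BIBD satisfies two necessary conditions:
  (i)  Each point sits in r blocks, and counting incidences through any fixed point gives r(k − 1) = λ(v − 1), so r = λ(v − 1)/(k − 1).
  (ii) Total incidences bk = vr, so b = vr/k.
Step 1: r = λ(v − 1)/(k − 1) = 8·(71 − 1)/(5 − 1) = 8·70/4 = 560/4 = 140.
Step 2: b = vr/k = 71·140/5 = 9940/5 = 1988.
Check integrality: r = 140 ∈ Z ✓, b = 1988 ∈ Z ✓.
(These identities are necessary conditions: they determine r and b for any design with these parameters, but do not by themselves prove that one exists.)

r = 140, b = 1988.


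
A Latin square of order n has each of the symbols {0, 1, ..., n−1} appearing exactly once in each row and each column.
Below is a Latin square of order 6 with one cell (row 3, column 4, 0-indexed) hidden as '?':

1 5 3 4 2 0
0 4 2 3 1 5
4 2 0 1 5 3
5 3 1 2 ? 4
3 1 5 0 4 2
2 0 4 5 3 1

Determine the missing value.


Row 3 contains symbols [1, 2, 3, 4, 5] — missing [0].
Column 4 contains symbols [1, 2, 3, 4, 5] — missing [0].
The missing symbol must appear in both missing sets; intersection = [0].
Therefore the hidden value is 0.

Missing value = 0.


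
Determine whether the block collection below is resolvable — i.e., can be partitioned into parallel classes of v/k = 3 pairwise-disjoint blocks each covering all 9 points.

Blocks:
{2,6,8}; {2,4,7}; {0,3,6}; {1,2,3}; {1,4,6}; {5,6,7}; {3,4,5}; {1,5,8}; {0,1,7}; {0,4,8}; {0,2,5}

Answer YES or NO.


v = 9, block size k = 3, number of blocks = 11.
For resolvability, blocks must partition into parallel classes of size v/k = 3.
Total blocks must therefore be a multiple of 3: 11 = 3·3 + 2 ⇒ not divisible ✗.
Resolvable? NO.

NO


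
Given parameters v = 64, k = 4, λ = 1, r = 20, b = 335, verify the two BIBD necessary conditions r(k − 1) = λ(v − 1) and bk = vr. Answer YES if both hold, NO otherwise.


Condition (i): r(k − 1) = 20·3 = 60; λ(v − 1) = 1·63 = 63. Match? NO.
Condition (ii): bk = 335·4 = 1340; vr = 64·20 = 1280. Match? NO.
Both conditions hold? NO.

NO


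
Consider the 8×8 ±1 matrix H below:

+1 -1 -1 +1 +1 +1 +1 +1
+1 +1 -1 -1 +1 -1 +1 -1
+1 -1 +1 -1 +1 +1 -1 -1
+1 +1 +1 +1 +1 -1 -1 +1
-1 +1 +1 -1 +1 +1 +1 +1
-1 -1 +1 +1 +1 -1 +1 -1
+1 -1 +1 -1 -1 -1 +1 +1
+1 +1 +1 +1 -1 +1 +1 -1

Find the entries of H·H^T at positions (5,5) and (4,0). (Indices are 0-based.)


Row 0 of H: [1, -1, -1, 1, 1, 1, 1, 1].
Row 4 of H: [-1, 1, 1, -1, 1, 1, 1, 1].
Row 5 of H: [-1, -1, 1, 1, 1, -1, 1, -1].
(H·H^T)[5][5] = Σ_j H[5][j]·H[5][j] = (-1)² + (-1)² + (1)² + (1)² + (1)² + (-1)² + (1)² + (-1)² = 1 + 1 + 1 + 1 + 1 + 1 + 1 + 1 = 8.
(H·H^T)[4][0] = Σ_j H[4][j]·H[0][j] = (-1)·(1) + (1)·(-1) + (1)·(-1) + (-1)·(1) + (1)·(1) + (1)·(1) + (1)·(1) + (1)·(1) = -1 + -1 + -1 + -1 + 1 + 1 + 1 + 1 = 0.
So rows 4 and 0 are orthogonal; the diagonal entry equals n = 8.

(5,5) entry = 8; (4,0) entry = 0.


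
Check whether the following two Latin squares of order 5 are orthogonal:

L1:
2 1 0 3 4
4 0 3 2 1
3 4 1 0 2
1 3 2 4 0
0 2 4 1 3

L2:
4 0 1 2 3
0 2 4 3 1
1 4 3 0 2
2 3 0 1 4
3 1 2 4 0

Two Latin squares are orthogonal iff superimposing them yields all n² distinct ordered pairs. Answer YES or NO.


Form the n² = 25 superimposed pairs (L1[i][j], L2[i][j]), row by row (rows and columns indexed from 0):
row 0: (2,4) (1,0) (0,1) (3,2) (4,3)
row 1: (4,0) (0,2) (3,4) (2,3) (1,1)
row 2: (3,1) (4,4) (1,3) (0,0) (2,2)
row 3: (1,2) (3,3) (2,0) (4,1) (0,4)
row 4: (0,3) (2,1) (4,2) (1,4) (3,0)
Orthogonality requires all 25 pairs distinct.
Check by first coordinate: for each symbol s of L1, list the L2 entries in the n cells where L1 = s; they must all differ.
  L1 = 0: L2 entries (in reading order) 1, 2, 0, 4, 3 — all 5 distinct ✓
  L1 = 1: L2 entries (in reading order) 0, 1, 3, 2, 4 — all 5 distinct ✓
  L1 = 2: L2 entries (in reading order) 4, 3, 2, 0, 1 — all 5 distinct ✓
  L1 = 3: L2 entries (in reading order) 2, 4, 1, 3, 0 — all 5 distinct ✓
  L1 = 4: L2 entries (in reading order) 3, 0, 4, 1, 2 — all 5 distinct ✓
Every symbol of L1 meets every symbol of L2 exactly once, so all 25 pairs are distinct (25 of 25).
Conclusion: YES.

YES


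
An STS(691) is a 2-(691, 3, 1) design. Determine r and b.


An STS(v) is a 2-(v, 3, 1) BIBD: block size k = 3, λ = 1.
Replication: r(k − 1) = λ(v − 1) ⇒ r·2 = 691 − 1 = 690 ⇒ r = 345.
Block count: b = v(v − 1)/6 = 691·690/6 = 476790/6 = 79465.
(Check via bk = vr: 79465·3 = 238395 = 691·345 = 238395 ✓.)

r = 345, b = 79465.


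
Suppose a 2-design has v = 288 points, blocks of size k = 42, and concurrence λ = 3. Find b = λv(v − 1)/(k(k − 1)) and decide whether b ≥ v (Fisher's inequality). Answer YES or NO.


b = λv(v − 1)/(k(k − 1)) = 3·288·287/(42·41) = 247968/1722 = 144.
Compare with v = 288: b < v, so Fisher's inequality fails.

NO


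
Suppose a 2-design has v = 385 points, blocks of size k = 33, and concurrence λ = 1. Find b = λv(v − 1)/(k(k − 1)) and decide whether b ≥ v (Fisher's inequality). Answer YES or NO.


r = λ(v − 1)/(k − 1) = 1·384/32 = 12.
b = vr/k = 385·12/33 = 140.
Fisher's inequality: b ≥ v ⇔ 140 ≥ 385? NO.

NO


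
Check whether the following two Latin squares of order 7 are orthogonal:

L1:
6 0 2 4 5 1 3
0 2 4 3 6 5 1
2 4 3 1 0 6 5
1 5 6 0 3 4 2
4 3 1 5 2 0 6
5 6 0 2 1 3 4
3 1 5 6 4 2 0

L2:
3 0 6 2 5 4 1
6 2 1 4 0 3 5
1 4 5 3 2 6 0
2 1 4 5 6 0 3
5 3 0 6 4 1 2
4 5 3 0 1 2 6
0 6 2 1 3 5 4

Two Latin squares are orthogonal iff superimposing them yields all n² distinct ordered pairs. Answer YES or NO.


Form the n² = 49 superimposed pairs (L1[i][j], L2[i][j]), row by row (rows and columns indexed from 0):
row 0: (6,3) (0,0) (2,6) (4,2) (5,5) (1,4) (3,1)
row 1: (0,6) (2,2) (4,1) (3,4) (6,0) (5,3) (1,5)
row 2: (2,1) (4,4) (3,5) (1,3) (0,2) (6,6) (5,0)
row 3: (1,2) (5,1) (6,4) (0,5) (3,6) (4,0) (2,3)
row 4: (4,5) (3,3) (1,0) (5,6) (2,4) (0,1) (6,2)
row 5: (5,4) (6,5) (0,3) (2,0) (1,1) (3,2) (4,6)
row 6: (3,0) (1,6) (5,2) (6,1) (4,3) (2,5) (0,4)
Orthogonality requires all 49 pairs distinct.
Check by first coordinate: for each symbol s of L1, list the L2 entries in the n cells where L1 = s; they must all differ.
  L1 = 0: L2 entries (in reading order) 0, 6, 2, 5, 1, 3, 4 — all 7 distinct ✓
  L1 = 1: L2 entries (in reading order) 4, 5, 3, 2, 0, 1, 6 — all 7 distinct ✓
  L1 = 2: L2 entries (in reading order) 6, 2, 1, 3, 4, 0, 5 — all 7 distinct ✓
  L1 = 3: L2 entries (in reading order) 1, 4, 5, 6, 3, 2, 0 — all 7 distinct ✓
  L1 = 4: L2 entries (in reading order) 2, 1, 4, 0, 5, 6, 3 — all 7 distinct ✓
  L1 = 5: L2 entries (in reading order) 5, 3, 0, 1, 6, 4, 2 — all 7 distinct ✓
  L1 = 6: L2 entries (in reading order) 3, 0, 6, 4, 2, 5, 1 — all 7 distinct ✓
Every symbol of L1 meets every symbol of L2 exactly once, so all 49 pairs are distinct (49 of 49).
Conclusion: YES.

YES


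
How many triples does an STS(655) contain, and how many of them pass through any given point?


An STS(v) is a 2-(v, 3, 1) BIBD: block size k = 3, λ = 1.
Replication: r(k − 1) = λ(v − 1) ⇒ r·2 = 655 − 1 = 654 ⇒ r = 327.
Block count: bk = vr ⇒ b·3 = 655·327 = 214185 ⇒ b = 71395.
(Check via b = v(v − 1)/6 = 655·654/6 = 428370/6 = 71395.)

r = 327, b = 71395.


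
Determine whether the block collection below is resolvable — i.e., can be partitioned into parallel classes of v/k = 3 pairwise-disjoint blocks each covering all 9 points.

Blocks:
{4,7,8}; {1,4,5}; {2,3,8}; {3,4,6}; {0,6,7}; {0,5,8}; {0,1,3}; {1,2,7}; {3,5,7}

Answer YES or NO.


v = 9, block size k = 3, number of blocks = 9.
For resolvability, blocks must partition into parallel classes of size v/k = 3.
Total blocks must therefore be a multiple of 3: 9 = 3·3 + 0 ⇒ divisible ✓.
Consider block {4,7,8}. The only other block(s) in the collection disjoint from it are {0,1,3} — just 1 block(s). Any parallel class containing {4,7,8} would need 2 other blocks each disjoint from it, so no parallel class of size 3 can contain {4,7,8}.
Since every block must belong to some parallel class in a resolution, the collection cannot be partitioned into parallel classes.
Resolvable? NO.

NO


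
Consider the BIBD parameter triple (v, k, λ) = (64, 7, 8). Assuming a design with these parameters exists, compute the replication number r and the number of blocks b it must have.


Any 2-(v, k, λ) BIBD satisfies two necessary conditions:
  (i)  Each point sits in r blocks, and counting incidences through any fixed point gives r(k − 1) = λ(v − 1), so r = λ(v − 1)/(k − 1).
  (ii) Total incidences bk = vr, so b = vr/k.
Step 1: r = λ(v − 1)/(k − 1) = 8·(64 − 1)/(7 − 1) = 8·63/6 = 504/6 = 84.
Step 2: b = vr/k = 64·84/7 = 5376/7 = 768.
Check integrality: r = 84 ∈ Z ✓, b = 768 ∈ Z ✓.
(These identities are necessary conditions: they determine r and b for any design with these parameters, but do not by themselves prove that one exists.)

r = 84, b = 768.


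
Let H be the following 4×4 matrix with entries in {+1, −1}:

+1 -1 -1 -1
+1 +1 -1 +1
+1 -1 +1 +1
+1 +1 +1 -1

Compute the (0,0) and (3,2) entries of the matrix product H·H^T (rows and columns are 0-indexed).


Row 0 of H: [1, -1, -1, -1].
Row 2 of H: [1, -1, 1, 1].
Row 3 of H: [1, 1, 1, -1].
(H·H^T)[0][0] = Σ_j H[0][j]·H[0][j] = (1)² + (-1)² + (-1)² + (-1)² = 1 + 1 + 1 + 1 = 4.
(H·H^T)[3][2] = Σ_j H[3][j]·H[2][j] = (1)·(1) + (1)·(-1) + (1)·(1) + (-1)·(1) = 1 + -1 + 1 + -1 = 0.
So rows 3 and 2 are orthogonal; the diagonal entry equals n = 4.

(0,0) entry = 4; (3,2) entry = 0.


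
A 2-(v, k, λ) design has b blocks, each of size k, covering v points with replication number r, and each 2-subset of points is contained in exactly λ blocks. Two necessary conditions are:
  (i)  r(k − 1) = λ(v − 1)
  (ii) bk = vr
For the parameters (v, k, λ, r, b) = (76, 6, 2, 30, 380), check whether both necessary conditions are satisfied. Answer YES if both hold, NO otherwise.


Condition (i): r(k − 1) = 30·5 = 150; λ(v − 1) = 2·75 = 150. Match? YES.
Condition (ii): bk = 380·6 = 2280; vr = 76·30 = 2280. Match? YES.
Both conditions hold? YES.

YES


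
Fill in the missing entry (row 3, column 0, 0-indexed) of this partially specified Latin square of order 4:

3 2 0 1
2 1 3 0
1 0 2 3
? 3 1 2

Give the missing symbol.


Row 3 contains symbols [1, 2, 3] — missing [0].
Column 0 contains symbols [1, 2, 3] — missing [0].
The missing symbol must appear in both missing sets; intersection = [0].
Therefore the hidden value is 0.

Missing value = 0.


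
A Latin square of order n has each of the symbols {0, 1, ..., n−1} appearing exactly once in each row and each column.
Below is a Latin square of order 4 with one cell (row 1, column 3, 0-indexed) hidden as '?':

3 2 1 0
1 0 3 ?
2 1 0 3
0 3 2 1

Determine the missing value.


Row 1 contains symbols [0, 1, 3] — missing [2].
Column 3 contains symbols [0, 1, 3] — missing [2].
The missing symbol must appear in both missing sets; intersection = [2].
Therefore the hidden value is 2.

Missing value = 2.


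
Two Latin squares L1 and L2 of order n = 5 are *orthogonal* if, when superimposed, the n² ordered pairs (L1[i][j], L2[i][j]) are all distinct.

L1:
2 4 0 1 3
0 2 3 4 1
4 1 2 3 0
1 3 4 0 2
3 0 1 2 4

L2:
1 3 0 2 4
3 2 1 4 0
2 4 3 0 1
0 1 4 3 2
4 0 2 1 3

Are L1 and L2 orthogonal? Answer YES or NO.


Form the n² = 25 superimposed pairs (L1[i][j], L2[i][j]), row by row (rows and columns indexed from 0):
row 0: (2,1) (4,3) (0,0) (1,2) (3,4)
row 1: (0,3) (2,2) (3,1) (4,4) (1,0)
row 2: (4,2) (1,4) (2,3) (3,0) (0,1)
row 3: (1,0) (3,1) (4,4) (0,3) (2,2)
row 4: (3,4) (0,0) (1,2) (2,1) (4,3)
Orthogonality requires all 25 pairs distinct.
But the pair (1,0) repeats: cell (1,4) has L1 = 1, L2 = 0, and cell (3,0) has L1 = 1, L2 = 0.
A repeated pair means some other pair never occurs (only 15 distinct pairs out of 25), so the squares are not orthogonal.
Conclusion: NO.

NO


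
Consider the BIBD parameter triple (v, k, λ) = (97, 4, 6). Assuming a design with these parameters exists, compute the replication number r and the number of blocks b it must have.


Any 2-(v, k, λ) BIBD satisfies two necessary conditions:
  (i)  Each point sits in r blocks, and counting incidences through any fixed point gives r(k − 1) = λ(v − 1), so r = λ(v − 1)/(k − 1).
  (ii) Total incidences bk = vr, so b = vr/k.
Step 1: r = λ(v − 1)/(k − 1) = 6·(97 − 1)/(4 − 1) = 6·96/3 = 576/3 = 192.
Step 2: b = vr/k = 97·192/4 = 18624/4 = 4656.
Check integrality: r = 192 ∈ Z ✓, b = 4656 ∈ Z ✓.
(These identities are necessary conditions: they determine r and b for any design with these parameters, but do not by themselves prove that one exists.)

r = 192, b = 4656.


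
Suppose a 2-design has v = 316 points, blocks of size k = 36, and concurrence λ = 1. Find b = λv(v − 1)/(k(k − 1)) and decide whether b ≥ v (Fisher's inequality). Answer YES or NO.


b = λv(v − 1)/(k(k − 1)) = 1·316·315/(36·35) = 99540/1260 = 79.
Compare with v = 316: b < v, so Fisher's inequality fails.

NO


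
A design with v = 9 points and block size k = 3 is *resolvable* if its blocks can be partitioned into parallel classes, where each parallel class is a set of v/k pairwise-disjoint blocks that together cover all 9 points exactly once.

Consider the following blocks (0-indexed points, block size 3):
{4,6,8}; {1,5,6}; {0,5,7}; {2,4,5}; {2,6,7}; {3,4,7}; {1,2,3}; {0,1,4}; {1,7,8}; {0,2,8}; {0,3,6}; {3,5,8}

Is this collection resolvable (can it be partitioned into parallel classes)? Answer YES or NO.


v = 9, block size k = 3, number of blocks = 12.
For resolvability, blocks must partition into parallel classes of size v/k = 3.
Total blocks must therefore be a multiple of 3: 12 = 3·4 + 0 ⇒ divisible ✓.
Greedy packing gives 4 candidate class(es). Each should be a full parallel class (size 3, covers all 9 points).
  Class 1 (3 blocks): {4,6,8}; {0,5,7}; {1,2,3}. Points covered: [0, 1, 2, 3, 4, 5, 6, 7, 8].
  Class 2 (3 blocks): {1,5,6}; {3,4,7}; {0,2,8}. Points covered: [0, 1, 2, 3, 4, 5, 6, 7, 8].
  Class 3 (3 blocks): {2,4,5}; {1,7,8}; {0,3,6}. Points covered: [0, 1, 2, 3, 4, 5, 6, 7, 8].
  Class 4 (3 blocks): {2,6,7}; {0,1,4}; {3,5,8}. Points covered: [0, 1, 2, 3, 4, 5, 6, 7, 8].
All classes full (size 3)? YES. All classes cover every point? YES.
Resolvable? YES.

YES


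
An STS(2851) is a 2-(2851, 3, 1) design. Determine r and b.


An STS(v) is a 2-(v, 3, 1) BIBD: block size k = 3, λ = 1.
Replication: r(k − 1) = λ(v − 1) ⇒ r·2 = 2851 − 1 = 2850 ⇒ r = 1425.
Block count: bk = vr ⇒ b·3 = 2851·1425 = 4062675 ⇒ b = 1354225.
(Check via b = v(v − 1)/6 = 2851·2850/6 = 8125350/6 = 1354225.)

r = 1425, b = 1354225.


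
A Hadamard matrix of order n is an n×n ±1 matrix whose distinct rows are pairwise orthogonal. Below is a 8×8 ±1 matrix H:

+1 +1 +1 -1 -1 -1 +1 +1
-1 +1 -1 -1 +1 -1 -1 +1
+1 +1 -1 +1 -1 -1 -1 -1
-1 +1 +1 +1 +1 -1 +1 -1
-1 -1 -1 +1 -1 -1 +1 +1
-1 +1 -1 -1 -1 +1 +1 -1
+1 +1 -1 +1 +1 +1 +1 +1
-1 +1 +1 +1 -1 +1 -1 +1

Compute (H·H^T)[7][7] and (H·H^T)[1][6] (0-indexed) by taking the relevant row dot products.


Row 1 of H: [-1, 1, -1, -1, 1, -1, -1, 1].
Row 6 of H: [1, 1, -1, 1, 1, 1, 1, 1].
Row 7 of H: [-1, 1, 1, 1, -1, 1, -1, 1].
(H·H^T)[7][7] = Σ_j H[7][j]·H[7][j] = (-1)² + (1)² + (1)² + (1)² + (-1)² + (1)² + (-1)² + (1)² = 1 + 1 + 1 + 1 + 1 + 1 + 1 + 1 = 8.
(H·H^T)[1][6] = Σ_j H[1][j]·H[6][j] = (-1)·(1) + (1)·(1) + (-1)·(-1) + (-1)·(1) + (1)·(1) + (-1)·(1) + (-1)·(1) + (1)·(1) = -1 + 1 + 1 + -1 + 1 + -1 + -1 + 1 = 0.
So rows 1 and 6 are orthogonal; the diagonal entry equals n = 8.

(7,7) entry = 8; (1,6) entry = 0.


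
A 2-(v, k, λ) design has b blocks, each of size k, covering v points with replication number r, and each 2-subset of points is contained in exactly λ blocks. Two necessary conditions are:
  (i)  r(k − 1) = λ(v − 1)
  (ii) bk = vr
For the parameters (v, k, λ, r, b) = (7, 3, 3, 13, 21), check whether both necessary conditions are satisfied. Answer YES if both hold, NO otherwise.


Condition (i): r(k − 1) = 13·2 = 26; λ(v − 1) = 3·6 = 18. Match? NO.
Condition (ii): bk = 21·3 = 63; vr = 7·13 = 91. Match? NO.
Both conditions hold? NO.

NO


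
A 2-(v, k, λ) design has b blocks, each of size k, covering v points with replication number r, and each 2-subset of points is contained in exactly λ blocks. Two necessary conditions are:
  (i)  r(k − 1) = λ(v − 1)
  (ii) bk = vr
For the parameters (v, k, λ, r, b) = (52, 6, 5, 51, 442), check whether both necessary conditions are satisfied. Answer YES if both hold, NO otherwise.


Condition (i): r(k − 1) = 51·5 = 255; λ(v − 1) = 5·51 = 255. Match? YES.
Condition (ii): bk = 442·6 = 2652; vr = 52·51 = 2652. Match? YES.
Both conditions hold? YES.

YES


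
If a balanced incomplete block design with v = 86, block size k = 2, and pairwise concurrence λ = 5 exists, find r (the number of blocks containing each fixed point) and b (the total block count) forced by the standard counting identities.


Any 2-(v, k, λ) BIBD satisfies two necessary conditions:
  (i)  Each point sits in r blocks, and counting incidences through any fixed point gives r(k − 1) = λ(v − 1), so r = λ(v − 1)/(k − 1).
  (ii) Total incidences bk = vr, so b = vr/k.
Step 1: r = λ(v − 1)/(k − 1) = 5·(86 − 1)/(2 − 1) = 5·85/1 = 425/1 = 425.
Step 2: b = vr/k = 86·425/2 = 36550/2 = 18275.
Check integrality: r = 425 ∈ Z ✓, b = 18275 ∈ Z ✓.
(These identities are necessary conditions: they determine r and b for any design with these parameters, but do not by themselves prove that one exists.)

r = 425, b = 18275.


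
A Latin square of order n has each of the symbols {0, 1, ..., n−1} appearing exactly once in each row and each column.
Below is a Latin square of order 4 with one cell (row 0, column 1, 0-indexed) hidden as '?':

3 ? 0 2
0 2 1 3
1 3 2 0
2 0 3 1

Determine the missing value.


Row 0 contains symbols [0, 2, 3] — missing [1].
Column 1 contains symbols [0, 2, 3] — missing [1].
The missing symbol must appear in both missing sets; intersection = [1].
Therefore the hidden value is 1.

Missing value = 1.


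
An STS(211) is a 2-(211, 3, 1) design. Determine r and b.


An STS(v) is a 2-(v, 3, 1) BIBD: block size k = 3, λ = 1.
Replication: r(k − 1) = λ(v − 1) ⇒ r·2 = 211 − 1 = 210 ⇒ r = 105.
Block count: bk = vr ⇒ b·3 = 211·105 = 22155 ⇒ b = 7385.

r = 105, b = 7385.


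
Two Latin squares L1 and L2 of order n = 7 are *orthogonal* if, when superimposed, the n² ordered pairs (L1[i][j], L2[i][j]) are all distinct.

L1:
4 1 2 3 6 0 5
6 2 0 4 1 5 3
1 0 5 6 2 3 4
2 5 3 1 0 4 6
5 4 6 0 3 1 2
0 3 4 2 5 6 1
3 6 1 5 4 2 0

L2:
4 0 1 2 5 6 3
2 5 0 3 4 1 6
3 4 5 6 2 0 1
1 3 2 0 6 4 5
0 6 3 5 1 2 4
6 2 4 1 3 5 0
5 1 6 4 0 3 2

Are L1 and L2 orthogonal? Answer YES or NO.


Form the n² = 49 superimposed pairs (L1[i][j], L2[i][j]), row by row (rows and columns indexed from 0):
row 0: (4,4) (1,0) (2,1) (3,2) (6,5) (0,6) (5,3)
row 1: (6,2) (2,5) (0,0) (4,3) (1,4) (5,1) (3,6)
row 2: (1,3) (0,4) (5,5) (6,6) (2,2) (3,0) (4,1)
row 3: (2,1) (5,3) (3,2) (1,0) (0,6) (4,4) (6,5)
row 4: (5,0) (4,6) (6,3) (0,5) (3,1) (1,2) (2,4)
row 5: (0,6) (3,2) (4,4) (2,1) (5,3) (6,5) (1,0)
row 6: (3,5) (6,1) (1,6) (5,4) (4,0) (2,3) (0,2)
Orthogonality requires all 49 pairs distinct.
But the pair (2,1) repeats: cell (0,2) has L1 = 2, L2 = 1, and cell (3,0) has L1 = 2, L2 = 1.
A repeated pair means some other pair never occurs (only 35 distinct pairs out of 49), so the squares are not orthogonal.
Conclusion: NO.

NO


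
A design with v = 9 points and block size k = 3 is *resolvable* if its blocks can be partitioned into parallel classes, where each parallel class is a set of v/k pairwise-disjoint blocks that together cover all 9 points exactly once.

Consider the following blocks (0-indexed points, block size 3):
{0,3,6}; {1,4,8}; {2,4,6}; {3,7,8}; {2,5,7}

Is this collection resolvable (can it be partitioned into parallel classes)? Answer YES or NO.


v = 9, block size k = 3, number of blocks = 5.
For resolvability, blocks must partition into parallel classes of size v/k = 3.
Total blocks must therefore be a multiple of 3: 5 = 3·1 + 2 ⇒ not divisible ✗.
Resolvable? NO.

NO


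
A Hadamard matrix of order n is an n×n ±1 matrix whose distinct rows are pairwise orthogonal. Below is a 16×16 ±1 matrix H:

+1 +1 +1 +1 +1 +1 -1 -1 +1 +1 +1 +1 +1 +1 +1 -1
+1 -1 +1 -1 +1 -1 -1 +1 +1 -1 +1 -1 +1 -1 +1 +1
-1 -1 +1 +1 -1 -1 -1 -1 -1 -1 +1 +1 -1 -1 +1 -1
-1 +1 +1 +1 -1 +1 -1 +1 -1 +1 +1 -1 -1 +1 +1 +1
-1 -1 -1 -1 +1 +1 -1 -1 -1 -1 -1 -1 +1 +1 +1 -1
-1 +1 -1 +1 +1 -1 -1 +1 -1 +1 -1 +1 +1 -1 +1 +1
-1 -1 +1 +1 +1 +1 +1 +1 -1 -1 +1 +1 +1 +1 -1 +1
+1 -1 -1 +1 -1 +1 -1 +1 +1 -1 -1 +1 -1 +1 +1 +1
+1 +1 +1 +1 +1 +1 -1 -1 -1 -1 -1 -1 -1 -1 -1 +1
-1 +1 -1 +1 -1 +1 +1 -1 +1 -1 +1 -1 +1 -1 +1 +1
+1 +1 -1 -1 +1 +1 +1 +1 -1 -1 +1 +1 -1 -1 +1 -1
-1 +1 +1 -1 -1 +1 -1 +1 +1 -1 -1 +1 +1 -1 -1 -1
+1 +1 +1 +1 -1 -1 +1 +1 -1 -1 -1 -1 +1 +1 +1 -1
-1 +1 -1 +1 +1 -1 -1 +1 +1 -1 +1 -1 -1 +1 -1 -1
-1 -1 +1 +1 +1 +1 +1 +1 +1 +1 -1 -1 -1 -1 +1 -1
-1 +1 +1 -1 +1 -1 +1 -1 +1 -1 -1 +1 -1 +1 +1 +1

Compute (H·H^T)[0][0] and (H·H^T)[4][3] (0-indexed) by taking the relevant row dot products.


Row 0 of H: [1, 1, 1, 1, 1, 1, -1, -1, 1, 1, 1, 1, 1, 1, 1, -1].
Row 3 of H: [-1, 1, 1, 1, -1, 1, -1, 1, -1, 1, 1, -1, -1, 1, 1, 1].
Row 4 of H: [-1, -1, -1, -1, 1, 1, -1, -1, -1, -1, -1, -1, 1, 1, 1, -1].
(H·H^T)[0][0] = Σ_j H[0][j]·H[0][j] = (1)² + (1)² + (1)² + (1)² + (1)² + (1)² + (-1)² + (-1)² + (1)² + (1)² + (1)² + (1)² + (1)² + (1)² + (1)² + (-1)² = 1 + 1 + 1 + 1 + 1 + 1 + 1 + 1 + 1 + 1 + 1 + 1 + 1 + 1 + 1 + 1 = 16.
(H·H^T)[4][3] = Σ_j H[4][j]·H[3][j] = (-1)·(-1) + (-1)·(1) + (-1)·(1) + (-1)·(1) + (1)·(-1) + (1)·(1) + (-1)·(-1) + (-1)·(1) + (-1)·(-1) + (-1)·(1) + (-1)·(1) + (-1)·(-1) + (1)·(-1) + (1)·(1) + (1)·(1) + (-1)·(1) = 1 + -1 + -1 + -1 + -1 + 1 + 1 + -1 + 1 + -1 + -1 + 1 + -1 + 1 + 1 + -1 = -2.
Rows 4 and 3 are not orthogonal (dot product = -2 ≠ 0), so H is not a Hadamard matrix.

(0,0) entry = 16; (4,3) entry = -2.


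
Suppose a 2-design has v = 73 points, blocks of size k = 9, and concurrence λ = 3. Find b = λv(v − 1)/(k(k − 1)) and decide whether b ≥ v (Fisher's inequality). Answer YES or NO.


r = λ(v − 1)/(k − 1) = 3·72/8 = 27.
b = vr/k = 73·27/9 = 219.
Fisher's inequality: b ≥ v ⇔ 219 ≥ 73? YES.

YES


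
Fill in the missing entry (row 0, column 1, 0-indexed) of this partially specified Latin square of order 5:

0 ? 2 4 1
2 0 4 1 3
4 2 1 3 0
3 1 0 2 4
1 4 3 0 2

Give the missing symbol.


Row 0 contains symbols [0, 1, 2, 4] — missing [3].
Column 1 contains symbols [0, 1, 2, 4] — missing [3].
The missing symbol must appear in both missing sets; intersection = [3].
Therefore the hidden value is 3.

Missing value = 3.


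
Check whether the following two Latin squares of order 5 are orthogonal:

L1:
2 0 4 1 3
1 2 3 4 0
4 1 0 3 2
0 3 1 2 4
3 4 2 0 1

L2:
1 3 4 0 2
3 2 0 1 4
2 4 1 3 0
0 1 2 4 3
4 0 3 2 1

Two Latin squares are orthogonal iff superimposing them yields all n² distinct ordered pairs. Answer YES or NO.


Form the n² = 25 superimposed pairs (L1[i][j], L2[i][j]), row by row (rows and columns indexed from 0):
row 0: (2,1) (0,3) (4,4) (1,0) (3,2)
row 1: (1,3) (2,2) (3,0) (4,1) (0,4)
row 2: (4,2) (1,4) (0,1) (3,3) (2,0)
row 3: (0,0) (3,1) (1,2) (2,4) (4,3)
row 4: (3,4) (4,0) (2,3) (0,2) (1,1)
Orthogonality requires all 25 pairs distinct.
Check by first coordinate: for each symbol s of L1, list the L2 entries in the n cells where L1 = s; they must all differ.
  L1 = 0: L2 entries (in reading order) 3, 4, 1, 0, 2 — all 5 distinct ✓
  L1 = 1: L2 entries (in reading order) 0, 3, 4, 2, 1 — all 5 distinct ✓
  L1 = 2: L2 entries (in reading order) 1, 2, 0, 4, 3 — all 5 distinct ✓
  L1 = 3: L2 entries (in reading order) 2, 0, 3, 1, 4 — all 5 distinct ✓
  L1 = 4: L2 entries (in reading order) 4, 1, 2, 3, 0 — all 5 distinct ✓
Every symbol of L1 meets every symbol of L2 exactly once, so all 25 pairs are distinct (25 of 25).
Conclusion: YES.

YES


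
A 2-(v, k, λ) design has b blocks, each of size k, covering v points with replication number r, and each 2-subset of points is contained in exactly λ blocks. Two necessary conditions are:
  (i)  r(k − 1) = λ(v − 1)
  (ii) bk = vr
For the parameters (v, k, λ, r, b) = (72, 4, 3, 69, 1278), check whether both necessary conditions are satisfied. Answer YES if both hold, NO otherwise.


Condition (i): r(k − 1) = 69·3 = 207; λ(v − 1) = 3·71 = 213. Match? NO.
Condition (ii): bk = 1278·4 = 5112; vr = 72·69 = 4968. Match? NO.
Both conditions hold? NO.

NO


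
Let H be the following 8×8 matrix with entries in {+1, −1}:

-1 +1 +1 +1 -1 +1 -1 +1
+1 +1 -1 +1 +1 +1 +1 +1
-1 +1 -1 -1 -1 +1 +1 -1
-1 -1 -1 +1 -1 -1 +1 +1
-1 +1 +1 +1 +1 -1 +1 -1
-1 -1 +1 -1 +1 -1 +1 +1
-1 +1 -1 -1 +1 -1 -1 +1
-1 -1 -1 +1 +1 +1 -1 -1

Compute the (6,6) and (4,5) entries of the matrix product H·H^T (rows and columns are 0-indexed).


Row 4 of H: [-1, 1, 1, 1, 1, -1, 1, -1].
Row 5 of H: [-1, -1, 1, -1, 1, -1, 1, 1].
Row 6 of H: [-1, 1, -1, -1, 1, -1, -1, 1].
(H·H^T)[6][6] = Σ_j H[6][j]·H[6][j] = (-1)² + (1)² + (-1)² + (-1)² + (1)² + (-1)² + (-1)² + (1)² = 1 + 1 + 1 + 1 + 1 + 1 + 1 + 1 = 8.
(H·H^T)[4][5] = Σ_j H[4][j]·H[5][j] = (-1)·(-1) + (1)·(-1) + (1)·(1) + (1)·(-1) + (1)·(1) + (-1)·(-1) + (1)·(1) + (-1)·(1) = 1 + -1 + 1 + -1 + 1 + 1 + 1 + -1 = 2.
Rows 4 and 5 are not orthogonal (dot product = 2 ≠ 0), so H is not a Hadamard matrix.

(6,6) entry = 8; (4,5) entry = 2.


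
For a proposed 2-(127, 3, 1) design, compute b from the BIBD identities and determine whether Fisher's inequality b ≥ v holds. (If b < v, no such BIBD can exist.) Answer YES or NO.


r = λ(v − 1)/(k − 1) = 1·126/2 = 63.
b = vr/k = 127·63/3 = 2667.
Fisher's inequality: b ≥ v ⇔ 2667 ≥ 127? YES.

YES


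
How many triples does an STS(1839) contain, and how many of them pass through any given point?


An STS(v) is a 2-(v, 3, 1) BIBD: block size k = 3, λ = 1.
Replication: r(k − 1) = λ(v − 1) ⇒ r·2 = 1839 − 1 = 1838 ⇒ r = 919.
Block count: b = v(v − 1)/6 = 1839·1838/6 = 3380082/6 = 563347.

r = 919, b = 563347.


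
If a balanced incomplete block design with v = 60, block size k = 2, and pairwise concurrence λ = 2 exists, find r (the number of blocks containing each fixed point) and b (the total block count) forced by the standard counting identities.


Any 2-(v, k, λ) BIBD satisfies two necessary conditions:
  (i)  Each point sits in r blocks, and counting incidences through any fixed point gives r(k − 1) = λ(v − 1), so r = λ(v − 1)/(k − 1).
  (ii) Total incidences bk = vr, so b = vr/k.
Step 1: r = λ(v − 1)/(k − 1) = 2·(60 − 1)/(2 − 1) = 2·59/1 = 118/1 = 118.
Step 2: b = vr/k = 60·118/2 = 7080/2 = 3540.
Check integrality: r = 118 ∈ Z ✓, b = 3540 ∈ Z ✓.
(These identities are necessary conditions: they determine r and b for any design with these parameters, but do not by themselves prove that one exists.)

r = 118, b = 3540.


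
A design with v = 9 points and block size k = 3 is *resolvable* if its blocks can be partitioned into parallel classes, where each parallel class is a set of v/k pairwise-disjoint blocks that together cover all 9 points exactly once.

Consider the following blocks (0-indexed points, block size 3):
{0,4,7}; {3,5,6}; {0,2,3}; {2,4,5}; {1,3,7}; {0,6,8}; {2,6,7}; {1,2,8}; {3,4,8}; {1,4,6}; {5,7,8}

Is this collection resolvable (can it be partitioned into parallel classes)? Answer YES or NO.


v = 9, block size k = 3, number of blocks = 11.
For resolvability, blocks must partition into parallel classes of size v/k = 3.
Total blocks must therefore be a multiple of 3: 11 = 3·3 + 2 ⇒ not divisible ✗.
Resolvable? NO.

NO


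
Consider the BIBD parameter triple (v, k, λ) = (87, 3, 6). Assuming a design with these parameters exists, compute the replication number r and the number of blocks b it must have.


Any 2-(v, k, λ) BIBD satisfies two necessary conditions:
  (i)  Each point sits in r blocks, and counting incidences through any fixed point gives r(k − 1) = λ(v − 1), so r = λ(v − 1)/(k − 1).
  (ii) Total incidences bk = vr, so b = vr/k.
Step 1: r = λ(v − 1)/(k − 1) = 6·(87 − 1)/(3 − 1) = 6·86/2 = 516/2 = 258.
Step 2: b = vr/k = 87·258/3 = 22446/3 = 7482.
Check integrality: r = 258 ∈ Z ✓, b = 7482 ∈ Z ✓.
(These identities are necessary conditions: they determine r and b for any design with these parameters, but do not by themselves prove that one exists.)

r = 258, b = 7482.


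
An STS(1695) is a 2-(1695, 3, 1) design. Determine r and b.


An STS(v) is a 2-(v, 3, 1) BIBD: block size k = 3, λ = 1.
Replication: r(k − 1) = λ(v − 1) ⇒ r·2 = 1695 − 1 = 1694 ⇒ r = 847.
Block count: bk = vr ⇒ b·3 = 1695·847 = 1435665 ⇒ b = 478555.

r = 847, b = 478555.


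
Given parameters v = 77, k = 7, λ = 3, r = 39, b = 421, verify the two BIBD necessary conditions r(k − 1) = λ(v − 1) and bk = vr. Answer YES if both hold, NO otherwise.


Condition (i): r(k − 1) = 39·6 = 234; λ(v − 1) = 3·76 = 228. Match? NO.
Condition (ii): bk = 421·7 = 2947; vr = 77·39 = 3003. Match? NO.
Both conditions hold? NO.

NO


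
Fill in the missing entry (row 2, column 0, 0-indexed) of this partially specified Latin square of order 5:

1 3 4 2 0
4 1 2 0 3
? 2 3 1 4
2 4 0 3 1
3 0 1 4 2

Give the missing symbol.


Row 2 contains symbols [1, 2, 3, 4] — missing [0].
Column 0 contains symbols [1, 2, 3, 4] — missing [0].
The missing symbol must appear in both missing sets; intersection = [0].
Therefore the hidden value is 0.

Missing value = 0.


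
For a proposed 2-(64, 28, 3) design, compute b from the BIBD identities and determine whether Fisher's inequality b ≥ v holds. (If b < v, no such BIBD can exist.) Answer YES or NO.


b = λv(v − 1)/(k(k − 1)) = 3·64·63/(28·27) = 12096/756 = 16.
Compare with v = 64: b < v, so Fisher's inequality fails.

NO


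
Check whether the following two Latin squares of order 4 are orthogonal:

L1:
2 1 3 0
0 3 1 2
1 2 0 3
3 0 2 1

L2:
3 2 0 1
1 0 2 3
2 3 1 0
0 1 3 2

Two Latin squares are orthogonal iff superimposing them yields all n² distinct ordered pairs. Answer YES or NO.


Form the n² = 16 superimposed pairs (L1[i][j], L2[i][j]), row by row (rows and columns indexed from 0):
row 0: (2,3) (1,2) (3,0) (0,1)
row 1: (0,1) (3,0) (1,2) (2,3)
row 2: (1,2) (2,3) (0,1) (3,0)
row 3: (3,0) (0,1) (2,3) (1,2)
Orthogonality requires all 16 pairs distinct.
But the pair (0,1) repeats: cell (0,3) has L1 = 0, L2 = 1, and cell (1,0) has L1 = 0, L2 = 1.
A repeated pair means some other pair never occurs (only 4 distinct pairs out of 16), so the squares are not orthogonal.
Conclusion: NO.

NO


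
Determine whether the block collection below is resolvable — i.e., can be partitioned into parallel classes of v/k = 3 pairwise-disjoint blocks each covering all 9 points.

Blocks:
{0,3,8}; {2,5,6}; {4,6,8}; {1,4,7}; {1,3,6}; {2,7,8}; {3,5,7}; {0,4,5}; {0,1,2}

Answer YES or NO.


v = 9, block size k = 3, number of blocks = 9.
For resolvability, blocks must partition into parallel classes of size v/k = 3.
Total blocks must therefore be a multiple of 3: 9 = 3·3 + 0 ⇒ divisible ✓.
Greedy packing gives 3 candidate class(es). Each should be a full parallel class (size 3, covers all 9 points).
  Class 1 (3 blocks): {0,3,8}; {2,5,6}; {1,4,7}. Points covered: [0, 1, 2, 3, 4, 5, 6, 7, 8].
  Class 2 (3 blocks): {4,6,8}; {3,5,7}; {0,1,2}. Points covered: [0, 1, 2, 3, 4, 5, 6, 7, 8].
  Class 3 (3 blocks): {1,3,6}; {2,7,8}; {0,4,5}. Points covered: [0, 1, 2, 3, 4, 5, 6, 7, 8].
All classes full (size 3)? YES. All classes cover every point? YES.
Resolvable? YES.

YES


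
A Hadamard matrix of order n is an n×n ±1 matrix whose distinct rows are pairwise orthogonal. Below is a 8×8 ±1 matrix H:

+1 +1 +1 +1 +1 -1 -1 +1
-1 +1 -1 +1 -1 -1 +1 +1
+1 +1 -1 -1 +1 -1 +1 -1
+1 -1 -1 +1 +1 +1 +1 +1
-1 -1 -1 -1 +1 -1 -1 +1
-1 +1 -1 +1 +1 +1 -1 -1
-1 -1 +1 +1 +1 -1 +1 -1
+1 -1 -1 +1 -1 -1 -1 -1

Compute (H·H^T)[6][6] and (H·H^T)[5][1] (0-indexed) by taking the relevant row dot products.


Row 1 of H: [-1, 1, -1, 1, -1, -1, 1, 1].
Row 5 of H: [-1, 1, -1, 1, 1, 1, -1, -1].
Row 6 of H: [-1, -1, 1, 1, 1, -1, 1, -1].
(H·H^T)[6][6] = Σ_j H[6][j]·H[6][j] = (-1)² + (-1)² + (1)² + (1)² + (1)² + (-1)² + (1)² + (-1)² = 1 + 1 + 1 + 1 + 1 + 1 + 1 + 1 = 8.
(H·H^T)[5][1] = Σ_j H[5][j]·H[1][j] = (-1)·(-1) + (1)·(1) + (-1)·(-1) + (1)·(1) + (1)·(-1) + (1)·(-1) + (-1)·(1) + (-1)·(1) = 1 + 1 + 1 + 1 + -1 + -1 + -1 + -1 = 0.
So rows 5 and 1 are orthogonal; the diagonal entry equals n = 8.

(6,6) entry = 8; (5,1) entry = 0.


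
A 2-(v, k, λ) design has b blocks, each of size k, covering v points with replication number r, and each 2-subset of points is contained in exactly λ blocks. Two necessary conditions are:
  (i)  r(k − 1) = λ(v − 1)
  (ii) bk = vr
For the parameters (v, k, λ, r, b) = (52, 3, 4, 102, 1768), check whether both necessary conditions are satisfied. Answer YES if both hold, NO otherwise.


Condition (i): r(k − 1) = 102·2 = 204; λ(v − 1) = 4·51 = 204. Match? YES.
Condition (ii): bk = 1768·3 = 5304; vr = 52·102 = 5304. Match? YES.
Both conditions hold? YES.

YES


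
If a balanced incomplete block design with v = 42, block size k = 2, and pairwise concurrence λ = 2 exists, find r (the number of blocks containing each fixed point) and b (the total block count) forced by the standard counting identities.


Any 2-(v, k, λ) BIBD satisfies two necessary conditions:
  (i)  Each point sits in r blocks, and counting incidences through any fixed point gives r(k − 1) = λ(v − 1), so r = λ(v − 1)/(k − 1).
  (ii) Total incidences bk = vr, so b = vr/k.
Step 1: r = λ(v − 1)/(k − 1) = 2·(42 − 1)/(2 − 1) = 2·41/1 = 82/1 = 82.
Step 2: b = vr/k = 42·82/2 = 3444/2 = 1722.
Check integrality: r = 82 ∈ Z ✓, b = 1722 ∈ Z ✓.
(These identities are necessary conditions: they determine r and b for any design with these parameters, but do not by themselves prove that one exists.)

r = 82, b = 1722.


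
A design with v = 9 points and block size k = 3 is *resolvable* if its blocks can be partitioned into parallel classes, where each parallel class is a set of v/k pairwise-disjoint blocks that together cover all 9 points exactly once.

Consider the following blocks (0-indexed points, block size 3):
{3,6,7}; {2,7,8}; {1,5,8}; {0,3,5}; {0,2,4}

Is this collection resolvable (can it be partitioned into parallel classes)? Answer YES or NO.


v = 9, block size k = 3, number of blocks = 5.
For resolvability, blocks must partition into parallel classes of size v/k = 3.
Total blocks must therefore be a multiple of 3: 5 = 3·1 + 2 ⇒ not divisible ✗.
Resolvable? NO.

NO


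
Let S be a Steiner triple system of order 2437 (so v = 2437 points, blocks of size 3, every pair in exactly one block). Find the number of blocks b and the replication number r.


An STS(v) is a 2-(v, 3, 1) BIBD: block size k = 3, λ = 1.
Replication: r(k − 1) = λ(v − 1) ⇒ r·2 = 2437 − 1 = 2436 ⇒ r = 1218.
Block count: bk = vr ⇒ b·3 = 2437·1218 = 2968266 ⇒ b = 989422.
(Check via b = v(v − 1)/6 = 2437·2436/6 = 5936532/6 = 989422.)

r = 1218, b = 989422.


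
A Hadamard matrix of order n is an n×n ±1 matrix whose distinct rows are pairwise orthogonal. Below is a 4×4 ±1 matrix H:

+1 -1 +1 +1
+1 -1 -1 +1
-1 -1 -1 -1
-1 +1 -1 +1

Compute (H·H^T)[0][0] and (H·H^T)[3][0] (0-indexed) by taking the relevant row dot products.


Row 0 of H: [1, -1, 1, 1].
Row 3 of H: [-1, 1, -1, 1].
(H·H^T)[0][0] = Σ_j H[0][j]·H[0][j] = (1)² + (-1)² + (1)² + (1)² = 1 + 1 + 1 + 1 = 4.
(H·H^T)[3][0] = Σ_j H[3][j]·H[0][j] = (-1)·(1) + (1)·(-1) + (-1)·(1) + (1)·(1) = -1 + -1 + -1 + 1 = -2.
Rows 3 and 0 are not orthogonal (dot product = -2 ≠ 0), so H is not a Hadamard matrix.

(0,0) entry = 4; (3,0) entry = -2.


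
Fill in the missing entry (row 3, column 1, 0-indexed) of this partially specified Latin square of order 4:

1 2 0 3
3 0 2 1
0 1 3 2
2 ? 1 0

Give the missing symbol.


Row 3 contains symbols [0, 1, 2] — missing [3].
Column 1 contains symbols [0, 1, 2] — missing [3].
The missing symbol must appear in both missing sets; intersection = [3].
Therefore the hidden value is 3.

Missing value = 3.


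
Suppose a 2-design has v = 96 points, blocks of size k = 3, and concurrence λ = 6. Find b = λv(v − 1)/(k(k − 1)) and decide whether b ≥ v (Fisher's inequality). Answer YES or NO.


b = λv(v − 1)/(k(k − 1)) = 6·96·95/(3·2) = 54720/6 = 9120.
Compare with v = 96: b ≥ v, so Fisher's inequality holds.

YES


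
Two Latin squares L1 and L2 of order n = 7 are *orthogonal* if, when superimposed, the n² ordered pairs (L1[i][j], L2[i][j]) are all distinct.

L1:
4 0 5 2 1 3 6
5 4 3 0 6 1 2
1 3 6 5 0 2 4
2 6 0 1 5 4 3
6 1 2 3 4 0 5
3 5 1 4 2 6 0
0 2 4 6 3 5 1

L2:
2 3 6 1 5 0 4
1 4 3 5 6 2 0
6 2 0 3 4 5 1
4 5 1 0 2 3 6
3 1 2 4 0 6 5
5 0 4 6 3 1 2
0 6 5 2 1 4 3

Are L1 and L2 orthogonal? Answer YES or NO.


Form the n² = 49 superimposed pairs (L1[i][j], L2[i][j]), row by row (rows and columns indexed from 0):
row 0: (4,2) (0,3) (5,6) (2,1) (1,5) (3,0) (6,4)
row 1: (5,1) (4,4) (3,3) (0,5) (6,6) (1,2) (2,0)
row 2: (1,6) (3,2) (6,0) (5,3) (0,4) (2,5) (4,1)
row 3: (2,4) (6,5) (0,1) (1,0) (5,2) (4,3) (3,6)
row 4: (6,3) (1,1) (2,2) (3,4) (4,0) (0,6) (5,5)
row 5: (3,5) (5,0) (1,4) (4,6) (2,3) (6,1) (0,2)
row 6: (0,0) (2,6) (4,5) (6,2) (3,1) (5,4) (1,3)
Orthogonality requires all 49 pairs distinct.
Check by first coordinate: for each symbol s of L1, list the L2 entries in the n cells where L1 = s; they must all differ.
  L1 = 0: L2 entries (in reading order) 3, 5, 4, 1, 6, 2, 0 — all 7 distinct ✓
  L1 = 1: L2 entries (in reading order) 5, 2, 6, 0, 1, 4, 3 — all 7 distinct ✓
  L1 = 2: L2 entries (in reading order) 1, 0, 5, 4, 2, 3, 6 — all 7 distinct ✓
  L1 = 3: L2 entries (in reading order) 0, 3, 2, 6, 4, 5, 1 — all 7 distinct ✓
  L1 = 4: L2 entries (in reading order) 2, 4, 1, 3, 0, 6, 5 — all 7 distinct ✓
  L1 = 5: L2 entries (in reading order) 6, 1, 3, 2, 5, 0, 4 — all 7 distinct ✓
  L1 = 6: L2 entries (in reading order) 4, 6, 0, 5, 3, 1, 2 — all 7 distinct ✓
Every symbol of L1 meets every symbol of L2 exactly once, so all 49 pairs are distinct (49 of 49).
Conclusion: YES.

YES
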